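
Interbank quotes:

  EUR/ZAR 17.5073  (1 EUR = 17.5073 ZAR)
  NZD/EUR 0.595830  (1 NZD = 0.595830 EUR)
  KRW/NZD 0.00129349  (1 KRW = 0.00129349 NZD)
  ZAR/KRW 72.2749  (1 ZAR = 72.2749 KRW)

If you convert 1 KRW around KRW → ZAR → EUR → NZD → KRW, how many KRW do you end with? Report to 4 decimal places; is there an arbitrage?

1.0254 (arbitrage exists)

Around KRW → ZAR → EUR → NZD → KRW: 1 ÷ 72.2749 ÷ 17.5073 ÷ 0.595830 ÷ 0.00129349 = 1.025434
Product > 1; profitable direction is KRW → ZAR → EUR → NZD → KRW.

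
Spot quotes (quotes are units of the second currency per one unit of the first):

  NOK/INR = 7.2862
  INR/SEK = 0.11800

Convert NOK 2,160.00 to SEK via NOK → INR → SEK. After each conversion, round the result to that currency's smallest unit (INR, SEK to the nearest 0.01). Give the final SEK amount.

SEK 1,857.11

NOK 2,160.00 × 7.2862 = INR 15,738.19
INR 15,738.19 × 0.11800 = SEK 1,857.11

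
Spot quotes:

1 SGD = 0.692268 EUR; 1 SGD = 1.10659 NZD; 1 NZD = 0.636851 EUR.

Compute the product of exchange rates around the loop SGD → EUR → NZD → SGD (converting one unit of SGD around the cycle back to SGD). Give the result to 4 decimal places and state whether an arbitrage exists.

0.9823 (arbitrage exists)

Around SGD → EUR → NZD → SGD: 1 × 0.692268 ÷ 0.636851 ÷ 1.10659 = 0.982313
Product < 1; profitable direction is SGD → NZD → EUR → SGD.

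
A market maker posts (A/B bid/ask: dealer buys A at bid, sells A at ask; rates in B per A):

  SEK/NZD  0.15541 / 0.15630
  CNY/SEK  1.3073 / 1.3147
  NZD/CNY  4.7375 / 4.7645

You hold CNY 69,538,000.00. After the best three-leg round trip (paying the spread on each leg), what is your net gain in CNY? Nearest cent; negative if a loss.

Net profit: CNY 1,488,305.24

Best loop CNY → NZD → SEK → CNY:
CNY 69,538,000.00 ÷ 4.7645 (buy NZD at ask) = NZD 14,595,025.71
NZD 14,595,025.71 ÷ 0.15630 (buy SEK at ask) = SEK 93,378,283.50
SEK 93,378,283.50 ÷ 1.3147 (buy CNY at ask) = CNY 71,026,305.24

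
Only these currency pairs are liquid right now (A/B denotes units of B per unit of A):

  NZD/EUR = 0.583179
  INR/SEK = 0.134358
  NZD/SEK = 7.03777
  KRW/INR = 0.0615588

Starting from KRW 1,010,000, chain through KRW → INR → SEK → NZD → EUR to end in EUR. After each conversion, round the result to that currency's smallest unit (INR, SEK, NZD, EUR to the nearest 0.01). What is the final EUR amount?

KRW 1,010,000 × 0.0615588 = INR 62,174.39
INR 62,174.39 × 0.134358 = SEK 8,353.63
SEK 8,353.63 ÷ 7.03777 = NZD 1,186.97
NZD 1,186.97 × 0.583179 = EUR 692.22

EUR 692.22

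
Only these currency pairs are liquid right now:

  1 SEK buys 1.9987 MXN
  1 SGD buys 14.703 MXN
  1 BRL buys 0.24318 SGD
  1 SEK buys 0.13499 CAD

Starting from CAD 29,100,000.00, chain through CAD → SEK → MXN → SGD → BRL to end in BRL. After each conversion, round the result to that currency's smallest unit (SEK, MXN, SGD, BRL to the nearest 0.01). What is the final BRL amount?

BRL 120,505,034.87

CAD 29,100,000.00 ÷ 0.13499 = SEK 215,571,523.82
SEK 215,571,523.82 × 1.9987 = MXN 430,862,804.66
MXN 430,862,804.66 ÷ 14.703 = SGD 29,304,414.38
SGD 29,304,414.38 ÷ 0.24318 = BRL 120,505,034.87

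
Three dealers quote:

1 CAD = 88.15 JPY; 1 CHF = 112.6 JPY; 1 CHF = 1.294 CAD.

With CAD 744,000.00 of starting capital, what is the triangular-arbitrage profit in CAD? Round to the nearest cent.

Profit: CAD 9,687.20

Profitable loop is CAD → JPY → CHF → CAD:
CAD 744,000.00 × 88.15 = JPY 65,583,600
JPY 65,583,600 ÷ 112.6 = CHF 582,447.60
CHF 582,447.60 × 1.294 = CAD 753,687.20
Profit = CAD 753,687.20 − CAD 744,000.00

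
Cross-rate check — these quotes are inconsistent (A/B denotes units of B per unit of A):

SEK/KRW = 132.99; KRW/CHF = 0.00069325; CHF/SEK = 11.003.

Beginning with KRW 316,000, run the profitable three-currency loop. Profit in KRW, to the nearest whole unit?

Profitable loop is KRW → CHF → SEK → KRW:
KRW 316,000 × 0.00069325 = CHF 219.07
CHF 219.07 × 11.003 = SEK 2,410.39
SEK 2,410.39 × 132.99 = KRW 320,558
Profit = KRW 320,558 − KRW 316,000

Profit: KRW 4,558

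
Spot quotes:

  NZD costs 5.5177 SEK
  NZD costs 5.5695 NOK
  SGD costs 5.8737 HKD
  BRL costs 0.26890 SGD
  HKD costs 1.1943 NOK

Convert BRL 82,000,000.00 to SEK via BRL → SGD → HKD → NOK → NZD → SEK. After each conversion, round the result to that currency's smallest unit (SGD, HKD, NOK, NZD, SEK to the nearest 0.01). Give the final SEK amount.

SEK 153,239,851.93

BRL 82,000,000.00 × 0.26890 = SGD 22,049,800.00
SGD 22,049,800.00 × 5.8737 = HKD 129,513,910.26
HKD 129,513,910.26 × 1.1943 = NOK 154,678,463.02
NOK 154,678,463.02 ÷ 5.5695 = NZD 27,772,414.58
NZD 27,772,414.58 × 5.5177 = SEK 153,239,851.93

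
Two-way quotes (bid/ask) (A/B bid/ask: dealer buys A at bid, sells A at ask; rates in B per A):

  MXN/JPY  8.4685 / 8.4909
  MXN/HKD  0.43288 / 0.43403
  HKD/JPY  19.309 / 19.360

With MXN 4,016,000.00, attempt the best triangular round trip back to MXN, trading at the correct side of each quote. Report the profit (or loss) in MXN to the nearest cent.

Best loop MXN → JPY → HKD → MXN:
MXN 4,016,000.00 × 8.4685 (sell MXN at bid) = JPY 34,009,496
JPY 34,009,496 ÷ 19.360 (buy HKD at ask) = HKD 1,756,688.84
HKD 1,756,688.84 ÷ 0.43403 (buy MXN at ask) = MXN 4,047,390.37

Net profit: MXN 31,390.37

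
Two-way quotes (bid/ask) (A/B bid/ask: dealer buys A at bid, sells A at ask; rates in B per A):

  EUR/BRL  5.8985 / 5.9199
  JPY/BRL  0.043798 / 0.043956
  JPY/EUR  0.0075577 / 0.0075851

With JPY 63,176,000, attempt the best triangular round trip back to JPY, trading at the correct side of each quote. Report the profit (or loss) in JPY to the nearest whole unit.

Net profit: JPY 895,544

Best loop JPY → EUR → BRL → JPY:
JPY 63,176,000 × 0.0075577 (sell JPY at bid) = EUR 477,465.26
EUR 477,465.26 × 5.8985 (sell EUR at bid) = BRL 2,816,328.81
BRL 2,816,328.81 ÷ 0.043956 (buy JPY at ask) = JPY 64,071,544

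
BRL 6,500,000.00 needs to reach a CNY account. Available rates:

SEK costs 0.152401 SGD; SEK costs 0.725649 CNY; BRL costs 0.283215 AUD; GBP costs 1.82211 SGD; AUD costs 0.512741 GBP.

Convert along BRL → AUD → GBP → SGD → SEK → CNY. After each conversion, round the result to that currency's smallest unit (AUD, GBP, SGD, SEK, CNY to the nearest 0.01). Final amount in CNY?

BRL 6,500,000.00 × 0.283215 = AUD 1,840,897.50
AUD 1,840,897.50 × 0.512741 = GBP 943,903.63
GBP 943,903.63 × 1.82211 = SGD 1,719,896.24
SGD 1,719,896.24 ÷ 0.152401 = SEK 11,285,334.35
SEK 11,285,334.35 × 0.725649 = CNY 8,189,191.59

CNY 8,189,191.59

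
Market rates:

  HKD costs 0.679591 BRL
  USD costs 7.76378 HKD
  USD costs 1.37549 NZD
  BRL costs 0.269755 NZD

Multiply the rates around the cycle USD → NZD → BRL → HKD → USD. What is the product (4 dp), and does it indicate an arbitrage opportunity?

0.9664 (arbitrage exists)

Around USD → NZD → BRL → HKD → USD: 1 × 1.37549 ÷ 0.269755 ÷ 0.679591 ÷ 7.76378 = 0.966423
Product < 1; profitable direction is USD → HKD → BRL → NZD → USD.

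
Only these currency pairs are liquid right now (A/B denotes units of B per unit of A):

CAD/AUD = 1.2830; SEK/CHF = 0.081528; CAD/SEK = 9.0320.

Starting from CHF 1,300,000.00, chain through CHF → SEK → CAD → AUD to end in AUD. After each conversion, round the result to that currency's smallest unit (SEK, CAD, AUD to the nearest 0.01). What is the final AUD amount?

CHF 1,300,000.00 ÷ 0.081528 = SEK 15,945,442.06
SEK 15,945,442.06 ÷ 9.0320 = CAD 1,765,438.67
CAD 1,765,438.67 × 1.2830 = AUD 2,265,057.81

AUD 2,265,057.81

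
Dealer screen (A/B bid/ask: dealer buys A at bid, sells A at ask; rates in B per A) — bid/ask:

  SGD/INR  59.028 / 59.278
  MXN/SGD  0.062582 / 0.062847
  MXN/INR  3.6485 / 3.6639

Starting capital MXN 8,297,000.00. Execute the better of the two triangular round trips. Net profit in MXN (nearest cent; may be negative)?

Net profit: MXN 68,366.74

Best loop MXN → SGD → INR → MXN:
MXN 8,297,000.00 × 0.062582 (sell MXN at bid) = SGD 519,242.85
SGD 519,242.85 × 59.028 (sell SGD at bid) = INR 30,649,867.19
INR 30,649,867.19 ÷ 3.6639 (buy MXN at ask) = MXN 8,365,366.74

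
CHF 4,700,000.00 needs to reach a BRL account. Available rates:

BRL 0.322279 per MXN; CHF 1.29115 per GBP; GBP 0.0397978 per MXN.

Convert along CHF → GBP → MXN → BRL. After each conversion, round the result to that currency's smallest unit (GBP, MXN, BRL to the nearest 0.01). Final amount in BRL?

BRL 29,477,734.31

CHF 4,700,000.00 ÷ 1.29115 = GBP 3,640,165.74
GBP 3,640,165.74 ÷ 0.0397978 = MXN 91,466,506.69
MXN 91,466,506.69 × 0.322279 = BRL 29,477,734.31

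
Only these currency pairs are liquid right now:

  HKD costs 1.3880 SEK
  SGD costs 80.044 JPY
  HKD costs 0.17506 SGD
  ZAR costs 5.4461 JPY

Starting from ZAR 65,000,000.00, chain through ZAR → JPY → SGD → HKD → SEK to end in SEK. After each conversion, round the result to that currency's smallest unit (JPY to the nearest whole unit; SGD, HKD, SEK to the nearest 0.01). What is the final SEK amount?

ZAR 65,000,000.00 × 5.4461 = JPY 353,996,500
JPY 353,996,500 ÷ 80.044 = SGD 4,422,523.86
SGD 4,422,523.86 ÷ 0.17506 = HKD 25,262,903.35
HKD 25,262,903.35 × 1.3880 = SEK 35,064,909.85

SEK 35,064,909.85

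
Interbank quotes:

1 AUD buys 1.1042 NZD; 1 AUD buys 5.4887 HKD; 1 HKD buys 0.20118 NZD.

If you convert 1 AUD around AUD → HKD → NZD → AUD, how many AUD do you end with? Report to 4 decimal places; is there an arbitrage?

Around AUD → HKD → NZD → AUD: 1 × 5.4887 × 0.20118 ÷ 1.1042 = 1.000015
Product ≈ 1 (deviation 0.002%, within rounding noise).

1.0000 (no arbitrage)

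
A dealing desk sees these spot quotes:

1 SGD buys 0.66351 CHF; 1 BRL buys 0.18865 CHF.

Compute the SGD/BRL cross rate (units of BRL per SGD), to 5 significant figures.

SGD/BRL = 3.5171

1 SGD × 0.66351 = 0.66351 CHF
0.66351 CHF ÷ 0.18865 = 3.51715 BRL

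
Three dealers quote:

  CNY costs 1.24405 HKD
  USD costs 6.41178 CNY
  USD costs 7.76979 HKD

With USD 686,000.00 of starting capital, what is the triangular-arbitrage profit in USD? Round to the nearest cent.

Profit: USD 18,257.18

Profitable loop is USD → CNY → HKD → USD:
USD 686,000.00 × 6.41178 = CNY 4,398,481.08
CNY 4,398,481.08 × 1.24405 = HKD 5,471,930.39
HKD 5,471,930.39 ÷ 7.76979 = USD 704,257.18
Profit = USD 704,257.18 − USD 686,000.00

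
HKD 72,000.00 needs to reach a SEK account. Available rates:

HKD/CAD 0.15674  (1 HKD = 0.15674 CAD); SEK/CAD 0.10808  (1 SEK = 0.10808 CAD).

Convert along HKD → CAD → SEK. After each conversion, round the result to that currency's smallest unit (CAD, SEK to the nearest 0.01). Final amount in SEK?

HKD 72,000.00 × 0.15674 = CAD 11,285.28
CAD 11,285.28 ÷ 0.10808 = SEK 104,415.99

SEK 104,415.99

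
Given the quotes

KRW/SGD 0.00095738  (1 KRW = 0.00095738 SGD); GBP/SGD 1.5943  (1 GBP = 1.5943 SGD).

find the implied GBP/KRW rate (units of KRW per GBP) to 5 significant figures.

1 GBP × 1.5943 = 1.5943 SGD
1.5943 SGD ÷ 0.00095738 = 1665.27 KRW

GBP/KRW = 1665.3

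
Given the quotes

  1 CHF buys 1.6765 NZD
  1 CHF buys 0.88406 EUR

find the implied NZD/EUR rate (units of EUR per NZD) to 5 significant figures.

NZD/EUR = 0.52732

1 NZD ÷ 1.6765 = 0.596481 CHF
0.596481 CHF × 0.88406 = 0.527325 EUR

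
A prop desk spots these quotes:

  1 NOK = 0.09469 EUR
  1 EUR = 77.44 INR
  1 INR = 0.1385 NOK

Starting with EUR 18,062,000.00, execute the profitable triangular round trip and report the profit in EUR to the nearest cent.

Profit: EUR 281,621.14

Profitable loop is EUR → INR → NOK → EUR:
EUR 18,062,000.00 × 77.44 = INR 1,398,721,280.00
INR 1,398,721,280.00 × 0.1385 = NOK 193,722,897.28
NOK 193,722,897.28 × 0.09469 = EUR 18,343,621.14
Profit = EUR 18,343,621.14 − EUR 18,062,000.00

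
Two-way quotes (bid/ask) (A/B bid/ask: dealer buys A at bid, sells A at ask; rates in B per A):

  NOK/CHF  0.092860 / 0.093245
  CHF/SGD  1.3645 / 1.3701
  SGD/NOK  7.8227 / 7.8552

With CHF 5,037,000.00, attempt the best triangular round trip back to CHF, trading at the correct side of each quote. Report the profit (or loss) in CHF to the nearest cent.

Best loop CHF → NOK → SGD → CHF:
CHF 5,037,000.00 ÷ 0.093245 (buy NOK at ask) = NOK 54,018,982.25
NOK 54,018,982.25 ÷ 7.8552 (buy SGD at ask) = SGD 6,876,843.65
SGD 6,876,843.65 ÷ 1.3701 (buy CHF at ask) = CHF 5,019,227.54

Net result: CHF -17,772.46 (no profitable arbitrage after spreads)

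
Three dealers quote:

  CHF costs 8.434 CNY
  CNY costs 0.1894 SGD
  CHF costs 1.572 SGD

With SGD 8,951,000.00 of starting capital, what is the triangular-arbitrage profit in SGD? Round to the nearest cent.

Profit: SGD 144,625.84

Profitable loop is SGD → CHF → CNY → SGD:
SGD 8,951,000.00 ÷ 1.572 = CHF 5,694,020.36
CHF 5,694,020.36 × 8.434 = CNY 48,023,367.68
CNY 48,023,367.68 × 0.1894 = SGD 9,095,625.84
Profit = SGD 9,095,625.84 − SGD 8,951,000.00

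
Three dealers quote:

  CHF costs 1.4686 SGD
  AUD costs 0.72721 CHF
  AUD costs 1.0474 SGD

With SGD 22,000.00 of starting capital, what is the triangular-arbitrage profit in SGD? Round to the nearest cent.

Profit: SGD 432.28

Profitable loop is SGD → AUD → CHF → SGD:
SGD 22,000.00 ÷ 1.0474 = AUD 21,004.39
AUD 21,004.39 × 0.72721 = CHF 15,274.60
CHF 15,274.60 × 1.4686 = SGD 22,432.28
Profit = SGD 22,432.28 − SGD 22,000.00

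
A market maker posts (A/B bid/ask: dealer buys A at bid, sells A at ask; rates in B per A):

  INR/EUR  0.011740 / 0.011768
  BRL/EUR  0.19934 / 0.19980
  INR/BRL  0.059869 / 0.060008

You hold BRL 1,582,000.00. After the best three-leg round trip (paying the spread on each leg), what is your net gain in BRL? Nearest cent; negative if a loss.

Best loop BRL → EUR → INR → BRL:
BRL 1,582,000.00 × 0.19934 (sell BRL at bid) = EUR 315,355.88
EUR 315,355.88 ÷ 0.011768 (buy INR at ask) = INR 26,797,746.43
INR 26,797,746.43 × 0.059869 (sell INR at bid) = BRL 1,604,354.28

Net profit: BRL 22,354.28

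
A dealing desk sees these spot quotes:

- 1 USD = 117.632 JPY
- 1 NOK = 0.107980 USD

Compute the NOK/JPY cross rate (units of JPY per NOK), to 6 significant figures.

1 NOK × 0.107980 = 0.10798 USD
0.10798 USD × 117.632 = 12.7019 JPY

NOK/JPY = 12.7019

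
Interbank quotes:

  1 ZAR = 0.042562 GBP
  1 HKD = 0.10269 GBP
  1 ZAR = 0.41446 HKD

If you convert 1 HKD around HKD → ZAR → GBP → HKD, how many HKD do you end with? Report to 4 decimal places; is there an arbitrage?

Around HKD → ZAR → GBP → HKD: 1 ÷ 0.41446 × 0.042562 ÷ 0.10269 = 1.000026
Product ≈ 1 (deviation 0.003%, within rounding noise).

1.0000 (no arbitrage)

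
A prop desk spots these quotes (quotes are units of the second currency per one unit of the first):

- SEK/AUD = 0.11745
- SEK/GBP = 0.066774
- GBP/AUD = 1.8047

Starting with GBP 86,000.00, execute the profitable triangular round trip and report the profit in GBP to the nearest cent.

Profitable loop is GBP → AUD → SEK → GBP:
GBP 86,000.00 × 1.8047 = AUD 155,204.20
AUD 155,204.20 ÷ 0.11745 = SEK 1,321,449.13
SEK 1,321,449.13 × 0.066774 = GBP 88,238.44
Profit = GBP 88,238.44 − GBP 86,000.00

Profit: GBP 2,238.44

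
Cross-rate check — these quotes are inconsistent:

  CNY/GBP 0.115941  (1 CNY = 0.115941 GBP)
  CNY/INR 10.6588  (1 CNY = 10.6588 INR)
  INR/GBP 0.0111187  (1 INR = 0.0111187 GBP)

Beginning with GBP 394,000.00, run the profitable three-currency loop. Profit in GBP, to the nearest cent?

Profit: GBP 8,736.98

Profitable loop is GBP → CNY → INR → GBP:
GBP 394,000.00 ÷ 0.115941 = CNY 3,398,280.16
CNY 3,398,280.16 × 10.6588 = INR 36,221,588.57
INR 36,221,588.57 × 0.0111187 = GBP 402,736.98
Profit = GBP 402,736.98 − GBP 394,000.00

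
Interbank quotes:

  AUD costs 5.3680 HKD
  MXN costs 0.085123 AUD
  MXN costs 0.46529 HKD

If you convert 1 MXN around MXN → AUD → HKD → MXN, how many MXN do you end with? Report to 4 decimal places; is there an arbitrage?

0.9821 (arbitrage exists)

Around MXN → AUD → HKD → MXN: 1 × 0.085123 × 5.3680 ÷ 0.46529 = 0.982055
Product < 1; profitable direction is MXN → HKD → AUD → MXN.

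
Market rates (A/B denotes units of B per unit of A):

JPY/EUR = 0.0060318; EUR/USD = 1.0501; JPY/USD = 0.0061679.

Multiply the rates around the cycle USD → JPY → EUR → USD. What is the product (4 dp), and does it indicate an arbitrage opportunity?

1.0269 (arbitrage exists)

Around USD → JPY → EUR → USD: 1 ÷ 0.0061679 × 0.0060318 × 1.0501 = 1.026929
Product > 1; profitable direction is USD → JPY → EUR → USD.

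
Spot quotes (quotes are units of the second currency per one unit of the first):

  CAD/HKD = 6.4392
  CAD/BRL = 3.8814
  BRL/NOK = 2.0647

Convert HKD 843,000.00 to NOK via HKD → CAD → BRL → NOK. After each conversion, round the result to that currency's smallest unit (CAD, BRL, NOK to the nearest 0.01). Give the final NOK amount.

HKD 843,000.00 ÷ 6.4392 = CAD 130,916.88
CAD 130,916.88 × 3.8814 = BRL 508,140.78
BRL 508,140.78 × 2.0647 = NOK 1,049,158.27

NOK 1,049,158.27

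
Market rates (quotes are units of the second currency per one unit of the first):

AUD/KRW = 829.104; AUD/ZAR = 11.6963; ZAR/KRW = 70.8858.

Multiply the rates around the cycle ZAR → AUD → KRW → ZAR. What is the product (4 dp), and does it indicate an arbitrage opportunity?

1.0000 (no arbitrage)

Around ZAR → AUD → KRW → ZAR: 1 ÷ 11.6963 × 829.104 ÷ 70.8858 = 1.000003
Product ≈ 1 (deviation 0.000%, within rounding noise).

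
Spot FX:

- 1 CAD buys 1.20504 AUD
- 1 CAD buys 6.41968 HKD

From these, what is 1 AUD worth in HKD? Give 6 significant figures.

AUD/HKD = 5.32736

1 AUD ÷ 1.20504 = 0.829848 CAD
0.829848 CAD × 6.41968 = 5.32736 HKD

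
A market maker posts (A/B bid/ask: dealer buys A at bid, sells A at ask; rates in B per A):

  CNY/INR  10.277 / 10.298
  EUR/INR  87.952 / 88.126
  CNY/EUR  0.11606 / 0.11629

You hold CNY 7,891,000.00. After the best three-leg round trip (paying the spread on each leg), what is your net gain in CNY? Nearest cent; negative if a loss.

Net profit: CNY 22,196.88

Best loop CNY → INR → EUR → CNY:
CNY 7,891,000.00 × 10.277 (sell CNY at bid) = INR 81,095,807.00
INR 81,095,807.00 ÷ 88.126 (buy EUR at ask) = EUR 920,225.67
EUR 920,225.67 ÷ 0.11629 (buy CNY at ask) = CNY 7,913,196.88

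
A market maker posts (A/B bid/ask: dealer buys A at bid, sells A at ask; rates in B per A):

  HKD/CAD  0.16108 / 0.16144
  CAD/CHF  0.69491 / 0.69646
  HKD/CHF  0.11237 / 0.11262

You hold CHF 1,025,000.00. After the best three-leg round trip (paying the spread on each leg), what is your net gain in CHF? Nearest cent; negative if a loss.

Net result: CHF -606.25 (no profitable arbitrage after spreads)

Best loop CHF → CAD → HKD → CHF:
CHF 1,025,000.00 ÷ 0.69646 (buy CAD at ask) = CAD 1,471,728.46
CAD 1,471,728.46 ÷ 0.16144 (buy HKD at ask) = HKD 9,116,256.54
HKD 9,116,256.54 × 0.11237 (sell HKD at bid) = CHF 1,024,393.75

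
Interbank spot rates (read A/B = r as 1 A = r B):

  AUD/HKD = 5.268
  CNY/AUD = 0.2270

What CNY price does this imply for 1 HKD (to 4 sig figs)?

1 HKD ÷ 5.268 = 0.189825 AUD
0.189825 AUD ÷ 0.2270 = 0.836235 CNY

HKD/CNY = 0.8362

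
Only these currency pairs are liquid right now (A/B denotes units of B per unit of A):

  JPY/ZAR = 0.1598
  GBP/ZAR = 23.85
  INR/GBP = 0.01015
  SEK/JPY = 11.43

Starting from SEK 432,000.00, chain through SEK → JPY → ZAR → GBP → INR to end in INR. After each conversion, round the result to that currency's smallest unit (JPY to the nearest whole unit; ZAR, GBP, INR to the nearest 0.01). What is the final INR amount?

INR 3,259,510.34

SEK 432,000.00 × 11.43 = JPY 4,937,760
JPY 4,937,760 × 0.1598 = ZAR 789,054.05
ZAR 789,054.05 ÷ 23.85 = GBP 33,084.03
GBP 33,084.03 ÷ 0.01015 = INR 3,259,510.34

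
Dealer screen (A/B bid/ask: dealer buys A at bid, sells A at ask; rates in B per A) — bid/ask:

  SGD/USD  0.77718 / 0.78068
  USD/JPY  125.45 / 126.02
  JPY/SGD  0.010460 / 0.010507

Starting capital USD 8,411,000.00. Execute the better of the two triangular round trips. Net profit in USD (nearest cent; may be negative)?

Best loop USD → JPY → SGD → USD:
USD 8,411,000.00 × 125.45 (sell USD at bid) = JPY 1,055,159,950
JPY 1,055,159,950 × 0.010460 (sell JPY at bid) = SGD 11,036,973.08
SGD 11,036,973.08 × 0.77718 (sell SGD at bid) = USD 8,577,714.74

Net profit: USD 166,714.74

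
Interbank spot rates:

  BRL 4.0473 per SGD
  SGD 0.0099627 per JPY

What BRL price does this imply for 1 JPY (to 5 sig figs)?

1 JPY × 0.0099627 = 0.0099627 SGD
0.0099627 SGD × 4.0473 = 0.040322 BRL

JPY/BRL = 0.040322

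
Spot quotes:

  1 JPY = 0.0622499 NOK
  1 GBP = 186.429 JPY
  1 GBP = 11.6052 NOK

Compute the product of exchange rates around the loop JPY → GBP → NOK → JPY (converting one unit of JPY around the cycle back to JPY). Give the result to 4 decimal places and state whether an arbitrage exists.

Around JPY → GBP → NOK → JPY: 1 ÷ 186.429 × 11.6052 ÷ 0.0622499 = 1.000001
Product ≈ 1 (deviation 0.000%, within rounding noise).

1.0000 (no arbitrage)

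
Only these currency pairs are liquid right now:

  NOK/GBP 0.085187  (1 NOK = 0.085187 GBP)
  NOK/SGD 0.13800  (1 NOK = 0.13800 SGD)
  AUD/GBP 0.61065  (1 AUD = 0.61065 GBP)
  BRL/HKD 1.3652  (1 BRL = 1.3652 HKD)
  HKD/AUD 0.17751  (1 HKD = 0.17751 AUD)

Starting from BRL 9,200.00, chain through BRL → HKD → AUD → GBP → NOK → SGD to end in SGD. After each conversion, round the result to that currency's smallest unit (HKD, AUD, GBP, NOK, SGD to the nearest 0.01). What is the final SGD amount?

SGD 2,205.49

BRL 9,200.00 × 1.3652 = HKD 12,559.84
HKD 12,559.84 × 0.17751 = AUD 2,229.50
AUD 2,229.50 × 0.61065 = GBP 1,361.44
GBP 1,361.44 ÷ 0.085187 = NOK 15,981.78
NOK 15,981.78 × 0.13800 = SGD 2,205.49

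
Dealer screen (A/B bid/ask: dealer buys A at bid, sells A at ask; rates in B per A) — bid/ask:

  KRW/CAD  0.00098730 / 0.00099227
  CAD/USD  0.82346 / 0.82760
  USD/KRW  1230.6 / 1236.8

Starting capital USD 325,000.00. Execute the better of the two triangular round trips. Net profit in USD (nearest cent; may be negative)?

Net profit: USD 156.11

Best loop USD → KRW → CAD → USD:
USD 325,000.00 × 1230.6 (sell USD at bid) = KRW 399,945,000
KRW 399,945,000 × 0.00098730 (sell KRW at bid) = CAD 394,865.70
CAD 394,865.70 × 0.82346 (sell CAD at bid) = USD 325,156.11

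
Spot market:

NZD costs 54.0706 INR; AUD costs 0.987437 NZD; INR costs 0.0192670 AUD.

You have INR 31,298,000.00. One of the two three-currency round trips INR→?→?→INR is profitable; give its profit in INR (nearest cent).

Profit: INR 897,951.83

Profitable loop is INR → AUD → NZD → INR:
INR 31,298,000.00 × 0.0192670 = AUD 603,018.57
AUD 603,018.57 × 0.987437 = NZD 595,442.84
NZD 595,442.84 × 54.0706 = INR 32,195,951.83
Profit = INR 32,195,951.83 − INR 31,298,000.00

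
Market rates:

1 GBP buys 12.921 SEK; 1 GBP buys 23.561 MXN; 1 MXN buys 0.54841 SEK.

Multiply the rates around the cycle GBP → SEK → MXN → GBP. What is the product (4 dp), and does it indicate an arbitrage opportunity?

1.0000 (no arbitrage)

Around GBP → SEK → MXN → GBP: 1 × 12.921 ÷ 0.54841 ÷ 23.561 = 0.999993
Product ≈ 1 (deviation 0.001%, within rounding noise).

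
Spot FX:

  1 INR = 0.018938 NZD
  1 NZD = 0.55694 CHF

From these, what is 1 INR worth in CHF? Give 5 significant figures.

1 INR × 0.018938 = 0.018938 NZD
0.018938 NZD × 0.55694 = 0.0105473 CHF

INR/CHF = 0.010547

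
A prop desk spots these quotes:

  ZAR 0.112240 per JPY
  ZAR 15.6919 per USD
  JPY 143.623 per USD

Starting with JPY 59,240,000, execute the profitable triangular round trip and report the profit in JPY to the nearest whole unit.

Profitable loop is JPY → ZAR → USD → JPY:
JPY 59,240,000 × 0.112240 = ZAR 6,649,097.60
ZAR 6,649,097.60 ÷ 15.6919 = USD 423,728.01
USD 423,728.01 × 143.623 = JPY 60,857,088
Profit = JPY 60,857,088 − JPY 59,240,000

Profit: JPY 1,617,088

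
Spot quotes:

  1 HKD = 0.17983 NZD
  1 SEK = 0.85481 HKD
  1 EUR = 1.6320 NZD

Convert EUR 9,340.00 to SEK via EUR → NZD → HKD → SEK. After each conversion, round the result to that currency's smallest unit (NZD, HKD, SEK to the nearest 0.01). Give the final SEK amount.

EUR 9,340.00 × 1.6320 = NZD 15,242.88
NZD 15,242.88 ÷ 0.17983 = HKD 84,762.72
HKD 84,762.72 ÷ 0.85481 = SEK 99,159.72

SEK 99,159.72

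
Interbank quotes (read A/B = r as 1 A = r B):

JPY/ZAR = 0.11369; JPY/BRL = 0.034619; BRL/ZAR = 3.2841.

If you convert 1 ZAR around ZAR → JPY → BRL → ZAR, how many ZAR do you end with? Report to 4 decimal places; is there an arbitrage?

1.0000 (no arbitrage)

Around ZAR → JPY → BRL → ZAR: 1 ÷ 0.11369 × 0.034619 × 3.2841 = 1.000020
Product ≈ 1 (deviation 0.002%, within rounding noise).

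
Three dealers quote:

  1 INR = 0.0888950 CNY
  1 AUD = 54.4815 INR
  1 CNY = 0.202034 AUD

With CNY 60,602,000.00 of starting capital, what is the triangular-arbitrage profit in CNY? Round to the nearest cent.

Profitable loop is CNY → INR → AUD → CNY:
CNY 60,602,000.00 ÷ 0.0888950 = INR 681,725,631.36
INR 681,725,631.36 ÷ 54.4815 = AUD 12,512,974.70
AUD 12,512,974.70 ÷ 0.202034 = CNY 61,934,994.63
Profit = CNY 61,934,994.63 − CNY 60,602,000.00

Profit: CNY 1,332,994.63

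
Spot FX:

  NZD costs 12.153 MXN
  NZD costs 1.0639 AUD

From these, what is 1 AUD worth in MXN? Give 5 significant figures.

1 AUD ÷ 1.0639 = 0.939938 NZD
0.939938 NZD × 12.153 = 11.4231 MXN

AUD/MXN = 11.423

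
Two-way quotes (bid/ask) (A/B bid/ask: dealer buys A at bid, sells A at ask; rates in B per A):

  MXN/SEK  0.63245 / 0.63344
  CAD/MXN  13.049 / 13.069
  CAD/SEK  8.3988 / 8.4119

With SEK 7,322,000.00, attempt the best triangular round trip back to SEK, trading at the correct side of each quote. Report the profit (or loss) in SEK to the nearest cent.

Net profit: SEK 106,465.69

Best loop SEK → MXN → CAD → SEK:
SEK 7,322,000.00 ÷ 0.63344 (buy MXN at ask) = MXN 11,559,105.83
MXN 11,559,105.83 ÷ 13.069 (buy CAD at ask) = CAD 884,467.51
CAD 884,467.51 × 8.3988 (sell CAD at bid) = SEK 7,428,465.69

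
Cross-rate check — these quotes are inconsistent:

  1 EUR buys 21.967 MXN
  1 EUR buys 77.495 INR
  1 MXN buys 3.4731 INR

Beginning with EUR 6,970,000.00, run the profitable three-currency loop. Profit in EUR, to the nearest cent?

Profit: EUR 109,758.16

Profitable loop is EUR → INR → MXN → EUR:
EUR 6,970,000.00 × 77.495 = INR 540,140,150.00
INR 540,140,150.00 ÷ 3.4731 = MXN 155,521,047.48
MXN 155,521,047.48 ÷ 21.967 = EUR 7,079,758.16
Profit = EUR 7,079,758.16 − EUR 6,970,000.00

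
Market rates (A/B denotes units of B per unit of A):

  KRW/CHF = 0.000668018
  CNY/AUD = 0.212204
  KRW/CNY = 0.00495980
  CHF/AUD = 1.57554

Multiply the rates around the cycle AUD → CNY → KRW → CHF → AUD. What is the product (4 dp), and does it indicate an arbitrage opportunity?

Around AUD → CNY → KRW → CHF → AUD: 1 ÷ 0.212204 ÷ 0.00495980 × 0.000668018 × 1.57554 = 1.000000
Product ≈ 1 (deviation 0.000%, within rounding noise).

1.0000 (no arbitrage)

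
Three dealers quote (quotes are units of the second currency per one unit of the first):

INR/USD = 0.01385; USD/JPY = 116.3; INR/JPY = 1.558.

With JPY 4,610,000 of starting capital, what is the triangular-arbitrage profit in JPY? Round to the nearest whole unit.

Profitable loop is JPY → INR → USD → JPY:
JPY 4,610,000 ÷ 1.558 = INR 2,958,921.69
INR 2,958,921.69 × 0.01385 = USD 40,981.07
USD 40,981.07 × 116.3 = JPY 4,766,098
Profit = JPY 4,766,098 − JPY 4,610,000

Profit: JPY 156,098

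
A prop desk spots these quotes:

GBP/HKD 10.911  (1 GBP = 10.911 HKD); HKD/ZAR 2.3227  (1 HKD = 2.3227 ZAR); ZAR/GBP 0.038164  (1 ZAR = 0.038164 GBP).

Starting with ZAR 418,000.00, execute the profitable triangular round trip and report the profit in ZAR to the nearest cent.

Profit: ZAR 14,180.05

Profitable loop is ZAR → HKD → GBP → ZAR:
ZAR 418,000.00 ÷ 2.3227 = HKD 179,962.97
HKD 179,962.97 ÷ 10.911 = GBP 16,493.72
GBP 16,493.72 ÷ 0.038164 = ZAR 432,180.05
Profit = ZAR 432,180.05 − ZAR 418,000.00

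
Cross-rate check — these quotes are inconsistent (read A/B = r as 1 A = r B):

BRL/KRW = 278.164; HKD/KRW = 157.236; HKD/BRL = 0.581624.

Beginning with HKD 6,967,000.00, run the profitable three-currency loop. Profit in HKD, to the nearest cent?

Profitable loop is HKD → BRL → KRW → HKD:
HKD 6,967,000.00 × 0.581624 = BRL 4,052,174.41
BRL 4,052,174.41 × 278.164 = KRW 1,127,169,042
KRW 1,127,169,042 ÷ 157.236 = HKD 7,168,644.85
Profit = HKD 7,168,644.85 − HKD 6,967,000.00

Profit: HKD 201,644.85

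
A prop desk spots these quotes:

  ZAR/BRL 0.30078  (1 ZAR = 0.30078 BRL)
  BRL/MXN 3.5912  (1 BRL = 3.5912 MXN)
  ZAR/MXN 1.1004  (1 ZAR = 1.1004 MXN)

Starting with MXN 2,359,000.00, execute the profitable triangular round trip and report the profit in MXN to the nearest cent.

Profitable loop is MXN → BRL → ZAR → MXN:
MXN 2,359,000.00 ÷ 3.5912 = BRL 656,883.49
BRL 656,883.49 ÷ 0.30078 = ZAR 2,183,933.42
ZAR 2,183,933.42 × 1.1004 = MXN 2,403,200.33
Profit = MXN 2,403,200.33 − MXN 2,359,000.00

Profit: MXN 44,200.33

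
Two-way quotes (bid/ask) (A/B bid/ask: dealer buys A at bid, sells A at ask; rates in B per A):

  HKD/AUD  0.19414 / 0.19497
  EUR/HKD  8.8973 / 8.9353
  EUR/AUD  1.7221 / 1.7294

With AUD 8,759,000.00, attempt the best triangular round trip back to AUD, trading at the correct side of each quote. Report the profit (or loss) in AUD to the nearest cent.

Best loop AUD → EUR → HKD → AUD:
AUD 8,759,000.00 ÷ 1.7294 (buy EUR at ask) = EUR 5,064,762.35
EUR 5,064,762.35 × 8.8973 (sell EUR at bid) = HKD 45,062,710.02
HKD 45,062,710.02 × 0.19414 (sell HKD at bid) = AUD 8,748,474.52

Net result: AUD -10,525.48 (no profitable arbitrage after spreads)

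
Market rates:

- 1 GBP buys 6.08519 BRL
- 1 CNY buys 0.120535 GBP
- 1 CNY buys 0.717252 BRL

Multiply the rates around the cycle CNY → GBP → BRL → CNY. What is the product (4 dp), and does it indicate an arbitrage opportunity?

1.0226 (arbitrage exists)

Around CNY → GBP → BRL → CNY: 1 × 0.120535 × 6.08519 ÷ 0.717252 = 1.022623
Product > 1; profitable direction is CNY → GBP → BRL → CNY.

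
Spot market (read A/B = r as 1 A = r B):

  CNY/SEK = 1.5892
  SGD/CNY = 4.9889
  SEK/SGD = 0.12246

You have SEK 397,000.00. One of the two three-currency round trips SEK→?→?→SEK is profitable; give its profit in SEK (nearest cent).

Profitable loop is SEK → CNY → SGD → SEK:
SEK 397,000.00 ÷ 1.5892 = CNY 249,811.23
CNY 249,811.23 ÷ 4.9889 = SGD 50,073.41
SGD 50,073.41 ÷ 0.12246 = SEK 408,896.03
Profit = SEK 408,896.03 − SEK 397,000.00

Profit: SEK 11,896.03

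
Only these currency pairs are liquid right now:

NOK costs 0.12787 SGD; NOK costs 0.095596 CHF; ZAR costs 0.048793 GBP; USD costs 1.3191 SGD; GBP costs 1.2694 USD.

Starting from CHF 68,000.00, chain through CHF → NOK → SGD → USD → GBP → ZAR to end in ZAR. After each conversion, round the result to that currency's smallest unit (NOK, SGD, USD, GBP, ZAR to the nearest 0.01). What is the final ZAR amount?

CHF 68,000.00 ÷ 0.095596 = NOK 711,326.83
NOK 711,326.83 × 0.12787 = SGD 90,957.36
SGD 90,957.36 ÷ 1.3191 = USD 68,954.11
USD 68,954.11 ÷ 1.2694 = GBP 54,320.24
GBP 54,320.24 ÷ 0.048793 = ZAR 1,113,279.36

ZAR 1,113,279.36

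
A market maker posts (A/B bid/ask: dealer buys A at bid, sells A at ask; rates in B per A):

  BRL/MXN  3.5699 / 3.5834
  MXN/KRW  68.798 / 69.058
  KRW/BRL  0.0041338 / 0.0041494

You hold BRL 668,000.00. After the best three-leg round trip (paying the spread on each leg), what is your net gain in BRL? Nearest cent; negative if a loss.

Best loop BRL → MXN → KRW → BRL:
BRL 668,000.00 × 3.5699 (sell BRL at bid) = MXN 2,384,693.20
MXN 2,384,693.20 × 68.798 (sell MXN at bid) = KRW 164,062,123
KRW 164,062,123 × 0.0041338 (sell KRW at bid) = BRL 678,200.00

Net profit: BRL 10,200.00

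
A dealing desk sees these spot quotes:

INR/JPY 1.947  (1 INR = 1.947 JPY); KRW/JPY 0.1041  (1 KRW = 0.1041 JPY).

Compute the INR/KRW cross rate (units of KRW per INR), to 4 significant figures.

INR/KRW = 18.70

1 INR × 1.947 = 1.947 JPY
1.947 JPY ÷ 0.1041 = 18.7032 KRW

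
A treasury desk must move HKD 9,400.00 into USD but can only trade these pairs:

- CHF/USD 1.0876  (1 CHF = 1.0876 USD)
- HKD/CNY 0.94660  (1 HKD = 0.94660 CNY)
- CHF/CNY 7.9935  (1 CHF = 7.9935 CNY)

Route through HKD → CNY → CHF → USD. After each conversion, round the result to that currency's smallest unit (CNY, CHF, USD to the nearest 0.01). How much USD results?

HKD 9,400.00 × 0.94660 = CNY 8,898.04
CNY 8,898.04 ÷ 7.9935 = CHF 1,113.16
CHF 1,113.16 × 1.0876 = USD 1,210.67

USD 1,210.67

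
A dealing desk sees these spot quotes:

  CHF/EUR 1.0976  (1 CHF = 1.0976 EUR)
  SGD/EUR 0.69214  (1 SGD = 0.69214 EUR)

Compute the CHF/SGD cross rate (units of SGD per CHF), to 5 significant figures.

1 CHF × 1.0976 = 1.0976 EUR
1.0976 EUR ÷ 0.69214 = 1.58581 SGD

CHF/SGD = 1.5858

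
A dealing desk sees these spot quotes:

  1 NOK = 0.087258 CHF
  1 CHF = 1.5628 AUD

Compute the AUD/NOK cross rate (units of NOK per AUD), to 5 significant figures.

AUD/NOK = 7.3332

1 AUD ÷ 1.5628 = 0.639877 CHF
0.639877 CHF ÷ 0.087258 = 7.33316 NOK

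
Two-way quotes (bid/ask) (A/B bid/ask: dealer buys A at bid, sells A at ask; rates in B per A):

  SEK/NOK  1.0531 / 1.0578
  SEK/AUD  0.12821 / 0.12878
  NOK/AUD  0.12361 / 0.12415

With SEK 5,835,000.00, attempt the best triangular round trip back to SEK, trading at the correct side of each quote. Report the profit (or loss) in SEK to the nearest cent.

Best loop SEK → NOK → AUD → SEK:
SEK 5,835,000.00 × 1.0531 (sell SEK at bid) = NOK 6,144,838.50
NOK 6,144,838.50 × 0.12361 (sell NOK at bid) = AUD 759,563.49
AUD 759,563.49 ÷ 0.12878 (buy SEK at ask) = SEK 5,898,147.90

Net profit: SEK 63,147.90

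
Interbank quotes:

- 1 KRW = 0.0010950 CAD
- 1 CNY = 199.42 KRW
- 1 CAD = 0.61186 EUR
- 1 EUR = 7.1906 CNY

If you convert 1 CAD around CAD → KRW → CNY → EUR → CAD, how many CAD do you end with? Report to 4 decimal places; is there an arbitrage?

Around CAD → KRW → CNY → EUR → CAD: 1 ÷ 0.0010950 ÷ 199.42 ÷ 7.1906 ÷ 0.61186 = 1.040878
Product > 1; profitable direction is CAD → KRW → CNY → EUR → CAD.

1.0409 (arbitrage exists)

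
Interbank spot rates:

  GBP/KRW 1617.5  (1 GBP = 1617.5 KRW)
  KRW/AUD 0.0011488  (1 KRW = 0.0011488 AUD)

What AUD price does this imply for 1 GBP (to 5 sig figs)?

GBP/AUD = 1.8582

1 GBP × 1617.5 = 1617.5 KRW
1617.5 KRW × 0.0011488 = 1.85818 AUD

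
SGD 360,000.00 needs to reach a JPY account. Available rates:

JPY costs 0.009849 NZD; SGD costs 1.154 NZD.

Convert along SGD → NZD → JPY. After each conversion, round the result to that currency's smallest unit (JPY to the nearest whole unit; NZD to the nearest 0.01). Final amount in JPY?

JPY 42,180,932

SGD 360,000.00 × 1.154 = NZD 415,440.00
NZD 415,440.00 ÷ 0.009849 = JPY 42,180,932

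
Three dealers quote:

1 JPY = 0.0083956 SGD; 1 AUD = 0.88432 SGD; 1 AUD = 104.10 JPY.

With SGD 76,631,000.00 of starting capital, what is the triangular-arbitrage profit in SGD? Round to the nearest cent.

Profitable loop is SGD → JPY → AUD → SGD:
SGD 76,631,000.00 ÷ 0.0083956 = JPY 9,127,519,177
JPY 9,127,519,177 ÷ 104.10 = AUD 87,680,299.49
AUD 87,680,299.49 × 0.88432 = SGD 77,537,442.44
Profit = SGD 77,537,442.44 − SGD 76,631,000.00

Profit: SGD 906,442.44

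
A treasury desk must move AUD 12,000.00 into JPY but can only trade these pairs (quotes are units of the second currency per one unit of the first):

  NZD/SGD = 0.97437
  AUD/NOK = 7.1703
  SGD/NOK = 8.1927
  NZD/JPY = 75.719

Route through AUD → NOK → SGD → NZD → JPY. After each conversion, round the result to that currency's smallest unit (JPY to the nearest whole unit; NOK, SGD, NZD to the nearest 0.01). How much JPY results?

JPY 816,155

AUD 12,000.00 × 7.1703 = NOK 86,043.60
NOK 86,043.60 ÷ 8.1927 = SGD 10,502.47
SGD 10,502.47 ÷ 0.97437 = NZD 10,778.73
NZD 10,778.73 × 75.719 = JPY 816,155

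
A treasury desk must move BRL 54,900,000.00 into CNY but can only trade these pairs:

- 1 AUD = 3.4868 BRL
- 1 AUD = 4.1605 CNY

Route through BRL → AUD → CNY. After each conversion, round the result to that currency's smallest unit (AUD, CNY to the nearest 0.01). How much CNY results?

CNY 65,507,471.03

BRL 54,900,000.00 ÷ 3.4868 = AUD 15,745,095.79
AUD 15,745,095.79 × 4.1605 = CNY 65,507,471.03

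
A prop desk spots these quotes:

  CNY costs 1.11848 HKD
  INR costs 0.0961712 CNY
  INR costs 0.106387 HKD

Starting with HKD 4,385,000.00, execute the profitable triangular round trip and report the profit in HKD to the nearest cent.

Profit: HKD 48,577.38

Profitable loop is HKD → INR → CNY → HKD:
HKD 4,385,000.00 ÷ 0.106387 = INR 41,217,441.98
INR 41,217,441.98 × 0.0961712 = CNY 3,963,930.86
CNY 3,963,930.86 × 1.11848 = HKD 4,433,577.38
Profit = HKD 4,433,577.38 − HKD 4,385,000.00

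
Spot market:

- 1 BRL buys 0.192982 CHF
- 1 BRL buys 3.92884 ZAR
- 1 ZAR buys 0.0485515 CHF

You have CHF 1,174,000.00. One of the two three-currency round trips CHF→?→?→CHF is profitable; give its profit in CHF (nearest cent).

Profitable loop is CHF → ZAR → BRL → CHF:
CHF 1,174,000.00 ÷ 0.0485515 = ZAR 24,180,509.36
ZAR 24,180,509.36 ÷ 3.92884 = BRL 6,154,617.99
BRL 6,154,617.99 × 0.192982 = CHF 1,187,730.49
Profit = CHF 1,187,730.49 − CHF 1,174,000.00

Profit: CHF 13,730.49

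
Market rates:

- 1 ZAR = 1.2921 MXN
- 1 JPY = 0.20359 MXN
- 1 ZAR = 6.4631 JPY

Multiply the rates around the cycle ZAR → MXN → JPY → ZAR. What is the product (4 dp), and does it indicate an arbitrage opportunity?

Around ZAR → MXN → JPY → ZAR: 1 × 1.2921 ÷ 0.20359 ÷ 6.4631 = 0.981971
Product < 1; profitable direction is ZAR → JPY → MXN → ZAR.

0.9820 (arbitrage exists)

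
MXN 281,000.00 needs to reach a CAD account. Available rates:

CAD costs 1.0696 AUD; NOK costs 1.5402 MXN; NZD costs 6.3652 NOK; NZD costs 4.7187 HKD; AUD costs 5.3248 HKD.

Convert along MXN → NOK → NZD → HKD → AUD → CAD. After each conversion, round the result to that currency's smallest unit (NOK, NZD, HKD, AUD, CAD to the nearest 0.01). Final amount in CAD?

CAD 23,747.33

MXN 281,000.00 ÷ 1.5402 = NOK 182,443.84
NOK 182,443.84 ÷ 6.3652 = NZD 28,662.70
NZD 28,662.70 × 4.7187 = HKD 135,250.68
HKD 135,250.68 ÷ 5.3248 = AUD 25,400.14
AUD 25,400.14 ÷ 1.0696 = CAD 23,747.33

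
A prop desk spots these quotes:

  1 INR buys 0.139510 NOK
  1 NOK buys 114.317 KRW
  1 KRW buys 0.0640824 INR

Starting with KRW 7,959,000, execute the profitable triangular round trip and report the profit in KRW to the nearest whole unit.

Profit: KRW 175,173

Profitable loop is KRW → INR → NOK → KRW:
KRW 7,959,000 × 0.0640824 = INR 510,031.82
INR 510,031.82 × 0.139510 = NOK 71,154.54
NOK 71,154.54 × 114.317 = KRW 8,134,173
Profit = KRW 8,134,173 − KRW 7,959,000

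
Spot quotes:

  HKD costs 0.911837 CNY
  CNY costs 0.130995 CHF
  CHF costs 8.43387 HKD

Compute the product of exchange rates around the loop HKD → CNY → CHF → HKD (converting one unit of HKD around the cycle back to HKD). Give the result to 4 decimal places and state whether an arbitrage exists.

Around HKD → CNY → CHF → HKD: 1 × 0.911837 × 0.130995 × 8.43387 = 1.007393
Product > 1; profitable direction is HKD → CNY → CHF → HKD.

1.0074 (arbitrage exists)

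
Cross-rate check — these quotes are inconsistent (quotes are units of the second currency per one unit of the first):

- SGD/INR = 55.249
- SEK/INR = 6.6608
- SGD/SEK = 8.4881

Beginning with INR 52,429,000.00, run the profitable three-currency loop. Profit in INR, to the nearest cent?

Profitable loop is INR → SGD → SEK → INR:
INR 52,429,000.00 ÷ 55.249 = SGD 948,958.35
SGD 948,958.35 × 8.4881 = SEK 8,054,853.39
SEK 8,054,853.39 × 6.6608 = INR 53,651,767.45
Profit = INR 53,651,767.45 − INR 52,429,000.00

Profit: INR 1,222,767.45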